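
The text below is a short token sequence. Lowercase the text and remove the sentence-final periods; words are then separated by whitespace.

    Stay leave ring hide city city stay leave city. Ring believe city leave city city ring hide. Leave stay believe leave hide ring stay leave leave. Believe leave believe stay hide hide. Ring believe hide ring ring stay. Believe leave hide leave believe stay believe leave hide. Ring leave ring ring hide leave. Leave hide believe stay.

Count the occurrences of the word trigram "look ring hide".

0

Scanning the 55 overlapping trigram windows for "look ring hide":
  (none found)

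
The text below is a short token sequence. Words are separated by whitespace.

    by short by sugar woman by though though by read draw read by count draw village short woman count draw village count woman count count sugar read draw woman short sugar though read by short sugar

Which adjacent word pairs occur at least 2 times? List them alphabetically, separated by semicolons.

Bigram counts meeting the condition (at least 2 times):
  by short: 2
  count draw: 2
  draw village: 2
  read by: 2
  read draw: 2
  short sugar: 2
  woman count: 2

by short; count draw; draw village; read by; read draw; short sugar; woman count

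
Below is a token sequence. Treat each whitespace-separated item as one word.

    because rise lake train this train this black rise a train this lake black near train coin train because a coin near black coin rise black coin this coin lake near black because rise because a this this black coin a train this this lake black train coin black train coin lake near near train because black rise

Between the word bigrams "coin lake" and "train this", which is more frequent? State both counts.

"train this" (4 vs 2)

"coin lake": 2 occurrences
"train this": 4 occurrences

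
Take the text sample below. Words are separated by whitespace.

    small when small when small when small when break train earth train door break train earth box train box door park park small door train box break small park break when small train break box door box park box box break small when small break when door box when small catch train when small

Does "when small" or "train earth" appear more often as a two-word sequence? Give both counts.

"when small" (7 vs 2)

"when small": 7 occurrences
"train earth": 2 occurrences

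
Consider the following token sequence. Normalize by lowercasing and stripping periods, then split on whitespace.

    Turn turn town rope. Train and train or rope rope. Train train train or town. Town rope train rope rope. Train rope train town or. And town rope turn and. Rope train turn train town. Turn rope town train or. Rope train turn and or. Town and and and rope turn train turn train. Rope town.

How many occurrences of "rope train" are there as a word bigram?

Scanning the 55 overlapping bigram windows for "rope train":
  position 4–5: rope train
  position 10–11: rope train
  position 17–18: rope train
  position 20–21: rope train
  position 22–23: rope train
  position 31–32: rope train
  position 41–42: rope train

7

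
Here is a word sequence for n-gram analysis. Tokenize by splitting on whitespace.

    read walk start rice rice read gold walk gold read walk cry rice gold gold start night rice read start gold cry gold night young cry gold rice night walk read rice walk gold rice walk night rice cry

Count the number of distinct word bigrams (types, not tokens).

39 tokens → 38 bigram windows in total.
Repeated bigrams (each contributes count−1 duplicates):
  cry gold: 2
  gold rice: 2
  night rice: 2
  read walk: 2
  rice read: 2
  rice walk: 2
  walk gold: 2
7 duplicate windows → 38 − 7 = 31 distinct.

31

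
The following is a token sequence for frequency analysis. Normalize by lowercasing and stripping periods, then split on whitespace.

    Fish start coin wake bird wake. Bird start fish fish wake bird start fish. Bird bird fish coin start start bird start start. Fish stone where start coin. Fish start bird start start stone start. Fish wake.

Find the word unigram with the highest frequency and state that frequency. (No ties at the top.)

Unigram frequencies (highest first):
  start: 12
  fish: 8
  bird: 7
  wake: 4
  coin: 3
  stone: 2
  … (1 more, each ≤ 1)

"start", 12 times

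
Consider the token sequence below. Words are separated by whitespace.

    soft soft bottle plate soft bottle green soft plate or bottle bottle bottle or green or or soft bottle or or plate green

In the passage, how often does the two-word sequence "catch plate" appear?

0

Scanning the 22 overlapping bigram windows for "catch plate":
  (none found)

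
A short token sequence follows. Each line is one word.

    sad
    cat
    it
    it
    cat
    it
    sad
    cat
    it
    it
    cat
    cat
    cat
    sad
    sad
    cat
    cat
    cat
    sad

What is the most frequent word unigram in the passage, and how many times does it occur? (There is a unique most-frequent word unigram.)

Unigram frequencies (highest first):
  cat: 9
  sad: 5
  it: 5

"cat", 9 times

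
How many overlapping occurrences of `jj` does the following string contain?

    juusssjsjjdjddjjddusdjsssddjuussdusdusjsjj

Sliding a length-2 window over the 42 characters (41 positions):
  position 9–10: jj
  position 15–16: jj
  position 41–42: jj

3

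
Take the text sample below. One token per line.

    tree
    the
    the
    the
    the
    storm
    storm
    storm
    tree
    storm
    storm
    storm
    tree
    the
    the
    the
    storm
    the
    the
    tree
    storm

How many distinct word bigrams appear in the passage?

21 tokens → 20 bigram windows in total.
Repeated bigrams (each contributes count−1 duplicates):
  the the: 6
  storm storm: 4
  storm tree: 2
  the storm: 2
  tree storm: 2
  tree the: 2
12 duplicate windows → 20 − 12 = 8 distinct.

8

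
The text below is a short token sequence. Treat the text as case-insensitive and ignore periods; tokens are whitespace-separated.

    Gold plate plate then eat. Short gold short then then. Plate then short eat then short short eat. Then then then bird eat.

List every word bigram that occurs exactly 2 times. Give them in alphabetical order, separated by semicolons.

eat then; plate then; short eat; then short

Bigram counts meeting the condition (exactly 2 times):
  eat then: 2
  plate then: 2
  short eat: 2
  then short: 2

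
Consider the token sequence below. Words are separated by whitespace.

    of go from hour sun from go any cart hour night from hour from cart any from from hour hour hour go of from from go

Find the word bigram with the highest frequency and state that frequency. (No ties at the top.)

"from hour", 3 times

Bigram frequencies (highest first):
  from hour: 3
  from go: 2
  from from: 2
  hour hour: 2
  of go: 1
  go from: 1
  … (14 more, each ≤ 1)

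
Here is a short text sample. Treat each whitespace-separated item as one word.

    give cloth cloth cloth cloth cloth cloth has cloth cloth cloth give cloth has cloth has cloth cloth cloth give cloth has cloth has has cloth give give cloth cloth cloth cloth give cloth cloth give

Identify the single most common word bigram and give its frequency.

"cloth cloth", 13 times

Bigram frequencies (highest first):
  cloth cloth: 13
  give cloth: 5
  cloth has: 5
  has cloth: 5
  cloth give: 5
  has has: 1
  … (1 more, each ≤ 1)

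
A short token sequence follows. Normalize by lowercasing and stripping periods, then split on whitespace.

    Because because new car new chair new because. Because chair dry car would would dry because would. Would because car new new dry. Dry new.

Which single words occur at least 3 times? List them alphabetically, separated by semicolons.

because; car; dry; new; would

Unigram counts meeting the condition (at least 3 times):
  because: 6
  car: 3
  dry: 4
  new: 6
  would: 4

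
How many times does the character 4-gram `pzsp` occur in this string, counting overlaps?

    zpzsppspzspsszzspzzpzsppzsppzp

4

Sliding a length-4 window over the 30 characters (27 positions):
  position 2–5: pzsp
  position 8–11: pzsp
  position 20–23: pzsp
  position 24–27: pzsp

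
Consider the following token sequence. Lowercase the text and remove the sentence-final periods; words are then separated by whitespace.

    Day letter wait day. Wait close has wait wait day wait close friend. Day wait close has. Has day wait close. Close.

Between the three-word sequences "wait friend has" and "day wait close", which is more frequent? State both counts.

"day wait close" (4 vs 0)

"wait friend has": 0 occurrences
"day wait close": 4 occurrences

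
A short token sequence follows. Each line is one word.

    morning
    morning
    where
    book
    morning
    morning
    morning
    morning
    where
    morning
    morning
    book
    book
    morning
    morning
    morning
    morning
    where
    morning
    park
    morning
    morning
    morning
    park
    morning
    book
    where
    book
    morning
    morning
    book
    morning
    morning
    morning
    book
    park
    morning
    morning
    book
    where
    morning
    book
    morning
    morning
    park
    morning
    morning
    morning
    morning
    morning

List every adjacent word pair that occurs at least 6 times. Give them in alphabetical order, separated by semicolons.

morning book; morning morning

Bigram counts meeting the condition (at least 6 times):
  morning book: 6
  morning morning: 19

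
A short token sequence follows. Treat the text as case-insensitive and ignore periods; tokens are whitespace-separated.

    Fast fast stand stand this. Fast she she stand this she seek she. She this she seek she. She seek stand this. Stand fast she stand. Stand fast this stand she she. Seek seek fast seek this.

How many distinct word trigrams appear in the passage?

31

37 tokens → 35 trigram windows in total.
Repeated trigrams (each contributes count−1 duplicates):
  seek she she: 2
  she seek she: 2
  she she seek: 2
  this she seek: 2
4 duplicate windows → 35 − 4 = 31 distinct.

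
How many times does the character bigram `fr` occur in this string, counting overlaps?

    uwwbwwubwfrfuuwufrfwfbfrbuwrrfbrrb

Sliding a length-2 window over the 34 characters (33 positions):
  position 10–11: fr
  position 17–18: fr
  position 23–24: fr

3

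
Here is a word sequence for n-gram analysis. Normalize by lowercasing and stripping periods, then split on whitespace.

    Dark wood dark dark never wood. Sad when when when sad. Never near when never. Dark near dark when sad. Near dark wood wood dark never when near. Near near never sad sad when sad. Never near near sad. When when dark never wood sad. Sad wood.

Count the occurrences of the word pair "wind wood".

0

Scanning the 46 overlapping bigram windows for "wind wood":
  (none found)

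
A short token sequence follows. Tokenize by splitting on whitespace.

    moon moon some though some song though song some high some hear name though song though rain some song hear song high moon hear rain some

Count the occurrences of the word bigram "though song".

2

Scanning the 25 overlapping bigram windows for "though song":
  position 7–8: though song
  position 14–15: though song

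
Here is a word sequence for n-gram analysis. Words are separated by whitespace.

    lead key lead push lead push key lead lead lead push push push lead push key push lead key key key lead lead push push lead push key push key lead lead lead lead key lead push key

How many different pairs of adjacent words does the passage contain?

38 tokens → 37 bigram windows in total.
Repeated bigrams (each contributes count−1 duplicates):
  lead push: 7
  lead lead: 6
  key lead: 5
  push key: 5
  push lead: 4
  lead key: 3
  push push: 3
  key key: 2
  … (1 more repeated)
28 duplicate windows → 37 − 28 = 9 distinct.

9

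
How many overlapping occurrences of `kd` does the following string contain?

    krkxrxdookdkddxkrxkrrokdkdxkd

5

Sliding a length-2 window over the 29 characters (28 positions):
  position 10–11: kd
  position 12–13: kd
  position 23–24: kd
  position 25–26: kd
  position 28–29: kd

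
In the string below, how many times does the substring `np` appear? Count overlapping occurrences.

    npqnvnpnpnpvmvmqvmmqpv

4

Sliding a length-2 window over the 22 characters (21 positions):
  position 1–2: np
  position 6–7: np
  position 8–9: np
  position 10–11: np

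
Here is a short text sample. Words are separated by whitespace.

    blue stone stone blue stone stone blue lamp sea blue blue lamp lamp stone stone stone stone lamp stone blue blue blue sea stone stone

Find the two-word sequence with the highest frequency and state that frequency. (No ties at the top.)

"stone stone", 6 times

Bigram frequencies (highest first):
  stone stone: 6
  stone blue: 3
  blue blue: 3
  blue stone: 2
  blue lamp: 2
  lamp stone: 2
  … (6 more, each ≤ 1)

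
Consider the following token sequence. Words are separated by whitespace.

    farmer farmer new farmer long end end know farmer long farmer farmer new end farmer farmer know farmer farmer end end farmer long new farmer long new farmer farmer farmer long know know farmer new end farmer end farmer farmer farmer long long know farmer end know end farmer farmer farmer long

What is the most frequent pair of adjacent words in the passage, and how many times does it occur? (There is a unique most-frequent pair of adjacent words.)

Bigram frequencies (highest first):
  farmer farmer: 10
  farmer long: 7
  end farmer: 5
  know farmer: 4
  farmer new: 3
  new farmer: 3
  … (12 more, each ≤ 3)

"farmer farmer", 10 times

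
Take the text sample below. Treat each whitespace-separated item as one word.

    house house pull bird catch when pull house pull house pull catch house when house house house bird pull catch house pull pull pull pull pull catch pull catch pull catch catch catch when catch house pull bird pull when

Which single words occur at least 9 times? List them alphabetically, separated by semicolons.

Unigram counts meeting the condition (at least 9 times):
  catch: 9
  house: 10
  pull: 14

catch; house; pull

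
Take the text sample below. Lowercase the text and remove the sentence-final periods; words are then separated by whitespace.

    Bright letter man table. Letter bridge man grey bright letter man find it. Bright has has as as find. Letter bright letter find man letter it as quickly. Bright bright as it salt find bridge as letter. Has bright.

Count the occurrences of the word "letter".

7

Scanning the 39 tokens for "letter":
  position 2: letter
  position 5: letter
  position 10: letter
  position 20: letter
  position 22: letter
  position 25: letter
  position 37: letter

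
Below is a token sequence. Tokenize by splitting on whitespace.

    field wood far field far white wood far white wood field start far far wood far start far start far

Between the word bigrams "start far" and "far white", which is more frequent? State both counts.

"start far" (3 vs 2)

"start far": 3 occurrences
"far white": 2 occurrences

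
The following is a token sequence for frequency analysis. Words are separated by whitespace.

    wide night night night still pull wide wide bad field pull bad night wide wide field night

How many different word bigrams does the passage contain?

14

17 tokens → 16 bigram windows in total.
Repeated bigrams (each contributes count−1 duplicates):
  night night: 2
  wide wide: 2
2 duplicate windows → 16 − 2 = 14 distinct.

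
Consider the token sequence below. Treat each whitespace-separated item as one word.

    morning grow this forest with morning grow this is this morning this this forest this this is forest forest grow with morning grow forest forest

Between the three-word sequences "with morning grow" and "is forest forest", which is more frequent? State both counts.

"with morning grow" (2 vs 1)

"with morning grow": 2 occurrences
"is forest forest": 1 occurrence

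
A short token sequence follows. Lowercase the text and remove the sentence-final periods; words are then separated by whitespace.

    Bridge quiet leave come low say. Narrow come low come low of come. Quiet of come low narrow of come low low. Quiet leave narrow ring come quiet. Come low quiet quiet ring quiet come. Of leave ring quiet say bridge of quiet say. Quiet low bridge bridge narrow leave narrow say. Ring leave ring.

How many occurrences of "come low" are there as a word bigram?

6

Scanning the 54 overlapping bigram windows for "come low":
  position 4–5: come low
  position 8–9: come low
  position 10–11: come low
  position 16–17: come low
  position 20–21: come low
  position 29–30: come low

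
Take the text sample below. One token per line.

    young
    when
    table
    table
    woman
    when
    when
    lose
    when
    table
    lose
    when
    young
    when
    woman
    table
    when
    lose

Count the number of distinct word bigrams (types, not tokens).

13

18 tokens → 17 bigram windows in total.
Repeated bigrams (each contributes count−1 duplicates):
  lose when: 2
  when lose: 2
  when table: 2
  young when: 2
4 duplicate windows → 17 − 4 = 13 distinct.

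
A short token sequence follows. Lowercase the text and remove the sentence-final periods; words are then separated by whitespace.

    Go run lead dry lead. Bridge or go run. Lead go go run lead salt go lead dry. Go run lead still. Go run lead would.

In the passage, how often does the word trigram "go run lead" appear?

Scanning the 24 overlapping trigram windows for "go run lead":
  position 1–3: go run lead
  position 8–10: go run lead
  position 12–14: go run lead
  position 19–21: go run lead
  position 23–25: go run lead

5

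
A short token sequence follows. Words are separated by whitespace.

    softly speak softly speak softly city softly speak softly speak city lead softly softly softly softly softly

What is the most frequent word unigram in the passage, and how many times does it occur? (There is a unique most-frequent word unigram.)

Unigram frequencies (highest first):
  softly: 10
  speak: 4
  city: 2
  lead: 1

"softly", 10 times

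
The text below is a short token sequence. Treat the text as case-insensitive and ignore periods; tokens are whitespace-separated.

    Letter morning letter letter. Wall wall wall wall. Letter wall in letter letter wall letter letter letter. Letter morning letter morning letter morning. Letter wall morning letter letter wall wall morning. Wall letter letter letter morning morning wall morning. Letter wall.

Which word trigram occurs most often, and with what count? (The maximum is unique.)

"letter morning letter", 4 times

Trigram frequencies (highest first):
  letter morning letter: 4
  letter letter wall: 3
  letter letter letter: 3
  morning letter letter: 2
  letter wall wall: 2
  wall wall wall: 2
  … (18 more, each ≤ 2)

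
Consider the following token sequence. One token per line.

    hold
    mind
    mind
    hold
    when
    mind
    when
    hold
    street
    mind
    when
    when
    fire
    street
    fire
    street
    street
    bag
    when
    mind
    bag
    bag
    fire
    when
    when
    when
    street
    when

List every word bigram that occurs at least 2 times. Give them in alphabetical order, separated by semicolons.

Bigram counts meeting the condition (at least 2 times):
  fire street: 2
  mind when: 2
  when mind: 2
  when when: 3

fire street; mind when; when mind; when when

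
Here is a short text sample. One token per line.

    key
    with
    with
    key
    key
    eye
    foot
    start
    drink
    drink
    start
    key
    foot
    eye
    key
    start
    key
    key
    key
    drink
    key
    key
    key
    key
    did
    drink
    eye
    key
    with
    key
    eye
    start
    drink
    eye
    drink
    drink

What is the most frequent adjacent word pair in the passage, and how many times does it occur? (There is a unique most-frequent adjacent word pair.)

Bigram frequencies (highest first):
  key key: 6
  key with: 2
  with key: 2
  key eye: 2
  start drink: 2
  drink drink: 2
  … (16 more, each ≤ 2)

"key key", 6 times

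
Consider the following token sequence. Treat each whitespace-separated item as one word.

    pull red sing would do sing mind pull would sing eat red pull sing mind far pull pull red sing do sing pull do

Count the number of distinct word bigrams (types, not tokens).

19

24 tokens → 23 bigram windows in total.
Repeated bigrams (each contributes count−1 duplicates):
  do sing: 2
  pull red: 2
  red sing: 2
  sing mind: 2
4 duplicate windows → 23 − 4 = 19 distinct.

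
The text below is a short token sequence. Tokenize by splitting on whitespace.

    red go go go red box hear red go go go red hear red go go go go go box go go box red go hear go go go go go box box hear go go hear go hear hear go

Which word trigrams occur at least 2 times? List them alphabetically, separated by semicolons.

go go box; go go go; go go red; go hear go; hear go go; hear red go; red go go

Trigram counts meeting the condition (at least 2 times):
  go go box: 3
  go go go: 8
  go go red: 2
  go hear go: 2
  hear go go: 2
  hear red go: 2
  red go go: 3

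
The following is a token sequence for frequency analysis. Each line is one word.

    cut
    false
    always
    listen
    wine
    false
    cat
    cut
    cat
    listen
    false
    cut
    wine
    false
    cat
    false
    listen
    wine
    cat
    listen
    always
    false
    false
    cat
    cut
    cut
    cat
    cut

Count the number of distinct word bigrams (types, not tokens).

28 tokens → 27 bigram windows in total.
Repeated bigrams (each contributes count−1 duplicates):
  cat cut: 3
  false cat: 3
  cat listen: 2
  cut cat: 2
  listen wine: 2
  wine false: 2
8 duplicate windows → 27 − 8 = 19 distinct.

19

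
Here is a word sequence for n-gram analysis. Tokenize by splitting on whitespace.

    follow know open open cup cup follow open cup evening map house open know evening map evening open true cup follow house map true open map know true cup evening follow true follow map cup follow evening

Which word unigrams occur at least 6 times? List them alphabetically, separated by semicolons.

Unigram counts meeting the condition (at least 6 times):
  cup: 6
  follow: 6
  open: 6

cup; follow; open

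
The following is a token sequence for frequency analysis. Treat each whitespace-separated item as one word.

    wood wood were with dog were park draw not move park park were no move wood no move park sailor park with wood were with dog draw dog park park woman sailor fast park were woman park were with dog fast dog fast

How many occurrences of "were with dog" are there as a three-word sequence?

3

Scanning the 41 overlapping trigram windows for "were with dog":
  position 3–5: were with dog
  position 24–26: were with dog
  position 38–40: were with dog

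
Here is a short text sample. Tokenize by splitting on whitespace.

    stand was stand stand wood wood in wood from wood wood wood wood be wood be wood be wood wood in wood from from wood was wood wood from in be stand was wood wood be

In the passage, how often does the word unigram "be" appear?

5

Scanning the 36 tokens for "be":
  position 14: be
  position 16: be
  position 18: be
  position 31: be
  position 36: be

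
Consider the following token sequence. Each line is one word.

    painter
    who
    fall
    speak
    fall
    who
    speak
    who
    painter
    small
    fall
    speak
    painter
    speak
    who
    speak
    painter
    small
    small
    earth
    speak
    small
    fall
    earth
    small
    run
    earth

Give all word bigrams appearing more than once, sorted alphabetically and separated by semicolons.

Bigram counts meeting the condition (more than once):
  fall speak: 2
  painter small: 2
  small fall: 2
  speak painter: 2
  speak who: 2
  who speak: 2

fall speak; painter small; small fall; speak painter; speak who; who speak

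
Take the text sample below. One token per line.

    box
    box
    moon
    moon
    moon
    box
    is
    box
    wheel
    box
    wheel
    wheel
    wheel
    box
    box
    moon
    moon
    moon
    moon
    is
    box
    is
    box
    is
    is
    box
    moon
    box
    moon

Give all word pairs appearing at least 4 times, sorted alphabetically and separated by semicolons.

box moon; is box; moon moon

Bigram counts meeting the condition (at least 4 times):
  box moon: 4
  is box: 4
  moon moon: 5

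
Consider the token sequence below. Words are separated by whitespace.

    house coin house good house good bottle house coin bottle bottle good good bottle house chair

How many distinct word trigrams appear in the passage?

13

16 tokens → 14 trigram windows in total.
Repeated trigrams (each contributes count−1 duplicates):
  good bottle house: 2
1 duplicate windows → 14 − 1 = 13 distinct.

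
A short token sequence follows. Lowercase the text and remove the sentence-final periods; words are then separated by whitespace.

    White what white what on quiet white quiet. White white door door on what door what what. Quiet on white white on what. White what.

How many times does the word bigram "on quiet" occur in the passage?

Scanning the 24 overlapping bigram windows for "on quiet":
  position 5–6: on quiet

1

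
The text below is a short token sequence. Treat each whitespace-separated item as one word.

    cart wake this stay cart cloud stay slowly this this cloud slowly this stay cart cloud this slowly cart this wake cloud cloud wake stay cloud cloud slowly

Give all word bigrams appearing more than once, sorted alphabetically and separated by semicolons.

Bigram counts meeting the condition (more than once):
  cart cloud: 2
  cloud cloud: 2
  cloud slowly: 2
  slowly this: 2
  stay cart: 2
  this stay: 2

cart cloud; cloud cloud; cloud slowly; slowly this; stay cart; this stay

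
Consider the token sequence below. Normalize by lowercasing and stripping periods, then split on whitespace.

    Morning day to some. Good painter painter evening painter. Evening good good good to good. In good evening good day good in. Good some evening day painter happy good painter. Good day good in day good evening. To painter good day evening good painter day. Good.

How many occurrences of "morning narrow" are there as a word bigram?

0

Scanning the 45 overlapping bigram windows for "morning narrow":
  (none found)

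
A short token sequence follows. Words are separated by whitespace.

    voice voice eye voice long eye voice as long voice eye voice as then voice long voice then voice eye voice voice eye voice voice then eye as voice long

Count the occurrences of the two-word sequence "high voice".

0

Scanning the 29 overlapping bigram windows for "high voice":
  (none found)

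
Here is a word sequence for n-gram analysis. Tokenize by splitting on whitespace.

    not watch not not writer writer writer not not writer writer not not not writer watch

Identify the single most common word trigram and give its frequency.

"not not writer", 3 times

Trigram frequencies (highest first):
  not not writer: 3
  not writer writer: 2
  writer writer not: 2
  writer not not: 2
  not watch not: 1
  watch not not: 1
  … (3 more, each ≤ 1)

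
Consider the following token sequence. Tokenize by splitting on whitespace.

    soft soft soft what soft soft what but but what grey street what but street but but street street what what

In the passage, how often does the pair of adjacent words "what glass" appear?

0

Scanning the 20 overlapping bigram windows for "what glass":
  (none found)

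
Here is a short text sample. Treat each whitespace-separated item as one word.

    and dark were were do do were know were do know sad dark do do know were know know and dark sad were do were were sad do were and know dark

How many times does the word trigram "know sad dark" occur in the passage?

1

Scanning the 30 overlapping trigram windows for "know sad dark":
  position 11–13: know sad dark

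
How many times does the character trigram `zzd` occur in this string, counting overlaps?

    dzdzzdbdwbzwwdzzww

Sliding a length-3 window over the 18 characters (16 positions):
  position 4–6: zzd

1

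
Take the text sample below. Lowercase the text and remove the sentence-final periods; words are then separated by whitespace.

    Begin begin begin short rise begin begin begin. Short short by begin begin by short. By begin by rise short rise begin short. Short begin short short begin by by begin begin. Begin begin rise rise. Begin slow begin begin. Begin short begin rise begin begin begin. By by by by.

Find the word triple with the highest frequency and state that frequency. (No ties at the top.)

"begin begin begin", 6 times

Trigram frequencies (highest first):
  begin begin begin: 6
  begin begin short: 3
  begin short short: 3
  short rise begin: 2
  rise begin begin: 2
  short by begin: 2
  … (26 more, each ≤ 2)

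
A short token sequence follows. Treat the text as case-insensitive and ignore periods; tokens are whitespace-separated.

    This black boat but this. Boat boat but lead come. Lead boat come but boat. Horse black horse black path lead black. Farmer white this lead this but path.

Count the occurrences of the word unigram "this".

Scanning the 29 tokens for "this":
  position 1: this
  position 5: this
  position 25: this
  position 27: this

4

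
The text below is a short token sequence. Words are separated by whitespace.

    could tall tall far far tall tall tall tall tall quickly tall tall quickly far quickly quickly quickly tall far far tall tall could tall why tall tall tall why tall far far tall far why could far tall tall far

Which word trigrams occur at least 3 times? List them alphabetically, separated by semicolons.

Trigram counts meeting the condition (at least 3 times):
  far far tall: 3
  far tall tall: 3
  tall far far: 3
  tall tall tall: 4

far far tall; far tall tall; tall far far; tall tall tall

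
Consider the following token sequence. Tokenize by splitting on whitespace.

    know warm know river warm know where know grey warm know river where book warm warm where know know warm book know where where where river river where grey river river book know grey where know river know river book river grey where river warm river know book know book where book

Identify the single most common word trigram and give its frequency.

"warm know river", 2 times

Trigram frequencies (highest first):
  warm know river: 2
  know warm know: 1
  know river warm: 1
  river warm know: 1
  warm know where: 1
  know where know: 1
  … (43 more, each ≤ 1)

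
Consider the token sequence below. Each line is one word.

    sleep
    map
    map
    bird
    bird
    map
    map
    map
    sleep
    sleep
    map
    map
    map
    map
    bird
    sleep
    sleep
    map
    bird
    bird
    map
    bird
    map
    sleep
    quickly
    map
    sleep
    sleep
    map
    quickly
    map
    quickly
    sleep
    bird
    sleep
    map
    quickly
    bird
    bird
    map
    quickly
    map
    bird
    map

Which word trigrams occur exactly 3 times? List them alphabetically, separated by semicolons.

Trigram counts meeting the condition (exactly 3 times):
  bird bird map: 3
  map map map: 3
  sleep sleep map: 3

bird bird map; map map map; sleep sleep map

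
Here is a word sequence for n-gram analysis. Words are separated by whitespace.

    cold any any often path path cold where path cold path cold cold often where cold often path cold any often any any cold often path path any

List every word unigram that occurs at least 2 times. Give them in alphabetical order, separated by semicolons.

any; cold; often; path; where

Unigram counts meeting the condition (at least 2 times):
  any: 6
  cold: 8
  often: 5
  path: 7
  where: 2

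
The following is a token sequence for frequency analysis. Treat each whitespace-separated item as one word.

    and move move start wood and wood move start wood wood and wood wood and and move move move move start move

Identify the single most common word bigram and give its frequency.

"move move", 4 times

Bigram frequencies (highest first):
  move move: 4
  move start: 3
  wood and: 3
  and move: 2
  start wood: 2
  and wood: 2
  … (4 more, each ≤ 2)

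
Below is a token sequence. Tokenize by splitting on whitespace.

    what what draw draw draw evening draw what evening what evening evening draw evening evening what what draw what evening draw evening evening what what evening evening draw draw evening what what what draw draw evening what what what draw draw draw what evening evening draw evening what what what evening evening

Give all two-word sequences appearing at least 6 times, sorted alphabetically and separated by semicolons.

Bigram counts meeting the condition (at least 6 times):
  draw draw: 6
  draw evening: 6
  evening evening: 6
  evening what: 6
  what evening: 6
  what what: 9

draw draw; draw evening; evening evening; evening what; what evening; what what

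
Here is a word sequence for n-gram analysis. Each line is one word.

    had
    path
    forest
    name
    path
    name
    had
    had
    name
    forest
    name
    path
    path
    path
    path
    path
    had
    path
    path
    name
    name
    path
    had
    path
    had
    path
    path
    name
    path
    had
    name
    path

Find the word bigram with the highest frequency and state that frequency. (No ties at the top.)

Bigram frequencies (highest first):
  path path: 6
  name path: 5
  had path: 4
  path had: 4
  path name: 3
  forest name: 2
  … (6 more, each ≤ 2)

"path path", 6 times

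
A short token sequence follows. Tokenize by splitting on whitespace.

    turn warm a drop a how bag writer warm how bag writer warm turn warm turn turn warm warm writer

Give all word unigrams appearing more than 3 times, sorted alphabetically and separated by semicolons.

Unigram counts meeting the condition (more than 3 times):
  turn: 4
  warm: 6

turn; warm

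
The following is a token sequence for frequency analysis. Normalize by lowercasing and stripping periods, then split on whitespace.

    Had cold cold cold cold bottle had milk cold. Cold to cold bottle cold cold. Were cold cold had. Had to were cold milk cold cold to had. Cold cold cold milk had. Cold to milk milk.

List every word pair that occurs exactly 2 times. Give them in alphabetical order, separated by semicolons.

cold bottle; cold milk; milk cold; were cold

Bigram counts meeting the condition (exactly 2 times):
  cold bottle: 2
  cold milk: 2
  milk cold: 2
  were cold: 2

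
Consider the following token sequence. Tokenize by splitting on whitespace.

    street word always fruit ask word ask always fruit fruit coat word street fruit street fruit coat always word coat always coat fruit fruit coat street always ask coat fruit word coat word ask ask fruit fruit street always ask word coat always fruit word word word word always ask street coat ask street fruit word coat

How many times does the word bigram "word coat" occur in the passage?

Scanning the 56 overlapping bigram windows for "word coat":
  position 19–20: word coat
  position 31–32: word coat
  position 41–42: word coat
  position 56–57: word coat

4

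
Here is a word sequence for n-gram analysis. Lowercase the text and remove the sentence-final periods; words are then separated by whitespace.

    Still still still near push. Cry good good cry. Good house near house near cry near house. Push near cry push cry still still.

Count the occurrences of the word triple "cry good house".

Scanning the 22 overlapping trigram windows for "cry good house":
  position 9–11: cry good house

1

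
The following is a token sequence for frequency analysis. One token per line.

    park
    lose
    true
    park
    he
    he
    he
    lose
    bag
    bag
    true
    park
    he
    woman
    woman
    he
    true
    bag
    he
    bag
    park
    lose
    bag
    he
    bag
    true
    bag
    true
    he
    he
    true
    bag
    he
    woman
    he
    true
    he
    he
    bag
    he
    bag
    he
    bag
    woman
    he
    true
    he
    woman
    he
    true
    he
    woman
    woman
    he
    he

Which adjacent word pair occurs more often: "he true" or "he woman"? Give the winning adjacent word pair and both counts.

"he true": 5 occurrences
"he woman": 4 occurrences

"he true" (5 vs 4)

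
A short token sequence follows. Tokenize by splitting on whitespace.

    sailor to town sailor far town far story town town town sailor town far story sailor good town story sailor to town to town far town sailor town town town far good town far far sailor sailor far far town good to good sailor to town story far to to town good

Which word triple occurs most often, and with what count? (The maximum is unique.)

Trigram frequencies (highest first):
  sailor to town: 3
  town far story: 2
  town town town: 2
  town sailor town: 2
  to town sailor: 1
  town sailor far: 1
  … (39 more, each ≤ 1)

"sailor to town", 3 times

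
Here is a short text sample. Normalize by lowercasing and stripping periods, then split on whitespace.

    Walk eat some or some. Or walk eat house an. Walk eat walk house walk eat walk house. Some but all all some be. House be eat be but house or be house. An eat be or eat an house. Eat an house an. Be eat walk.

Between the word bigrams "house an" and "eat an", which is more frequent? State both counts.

"house an": 3 occurrences
"eat an": 2 occurrences

"house an" (3 vs 2)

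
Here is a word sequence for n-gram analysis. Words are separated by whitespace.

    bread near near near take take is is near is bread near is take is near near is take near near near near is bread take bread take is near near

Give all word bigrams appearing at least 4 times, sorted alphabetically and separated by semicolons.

Bigram counts meeting the condition (at least 4 times):
  near is: 4
  near near: 7

near is; near near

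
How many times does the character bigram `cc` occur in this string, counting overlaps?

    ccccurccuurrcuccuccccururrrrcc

9

Sliding a length-2 window over the 30 characters (29 positions):
  position 1–2: cc
  position 2–3: cc
  position 3–4: cc
  position 7–8: cc
  position 15–16: cc
  position 18–19: cc
  position 19–20: cc
  position 20–21: cc
  position 29–30: cc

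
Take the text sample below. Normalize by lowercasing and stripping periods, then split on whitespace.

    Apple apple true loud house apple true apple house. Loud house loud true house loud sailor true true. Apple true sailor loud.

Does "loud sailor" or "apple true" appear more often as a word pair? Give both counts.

"loud sailor": 1 occurrence
"apple true": 3 occurrences

"apple true" (3 vs 1)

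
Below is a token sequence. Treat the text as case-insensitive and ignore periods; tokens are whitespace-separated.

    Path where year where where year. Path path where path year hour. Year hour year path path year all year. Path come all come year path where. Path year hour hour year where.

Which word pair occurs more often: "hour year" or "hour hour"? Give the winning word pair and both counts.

"hour year": 3 occurrences
"hour hour": 1 occurrence

"hour year" (3 vs 1)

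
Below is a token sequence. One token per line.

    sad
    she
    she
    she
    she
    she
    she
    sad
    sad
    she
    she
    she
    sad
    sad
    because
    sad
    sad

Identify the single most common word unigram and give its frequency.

Unigram frequencies (highest first):
  she: 9
  sad: 7
  because: 1

"she", 9 times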